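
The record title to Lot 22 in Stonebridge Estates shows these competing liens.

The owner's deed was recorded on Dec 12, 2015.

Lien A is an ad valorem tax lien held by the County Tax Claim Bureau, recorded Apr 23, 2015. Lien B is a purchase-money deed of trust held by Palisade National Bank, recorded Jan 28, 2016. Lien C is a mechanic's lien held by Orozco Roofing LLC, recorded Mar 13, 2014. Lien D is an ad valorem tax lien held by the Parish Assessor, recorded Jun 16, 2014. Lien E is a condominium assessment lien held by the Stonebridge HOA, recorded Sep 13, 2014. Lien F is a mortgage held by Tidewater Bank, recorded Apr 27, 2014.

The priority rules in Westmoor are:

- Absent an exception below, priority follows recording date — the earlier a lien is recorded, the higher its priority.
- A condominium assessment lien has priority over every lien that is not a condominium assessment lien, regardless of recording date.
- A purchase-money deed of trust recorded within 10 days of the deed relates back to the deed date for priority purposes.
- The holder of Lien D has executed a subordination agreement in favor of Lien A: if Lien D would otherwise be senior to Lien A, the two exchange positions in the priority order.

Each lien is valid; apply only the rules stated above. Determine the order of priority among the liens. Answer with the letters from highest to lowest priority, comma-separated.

Effective dates after the stated exceptions: B was recorded 47 days after the deed, outside the 10-day window, so it keeps its recording date.
E is a condominium assessment lien, so it outranks all other liens regardless of date.
Ordering the rest by effective date: C (Mar 13, 2014), F (Apr 27, 2014), D (Jun 16, 2014), A (Apr 23, 2015), B (Jan 28, 2016).
D is senior to A before the subordination, so the two trade places.

E, C, F, A, D, B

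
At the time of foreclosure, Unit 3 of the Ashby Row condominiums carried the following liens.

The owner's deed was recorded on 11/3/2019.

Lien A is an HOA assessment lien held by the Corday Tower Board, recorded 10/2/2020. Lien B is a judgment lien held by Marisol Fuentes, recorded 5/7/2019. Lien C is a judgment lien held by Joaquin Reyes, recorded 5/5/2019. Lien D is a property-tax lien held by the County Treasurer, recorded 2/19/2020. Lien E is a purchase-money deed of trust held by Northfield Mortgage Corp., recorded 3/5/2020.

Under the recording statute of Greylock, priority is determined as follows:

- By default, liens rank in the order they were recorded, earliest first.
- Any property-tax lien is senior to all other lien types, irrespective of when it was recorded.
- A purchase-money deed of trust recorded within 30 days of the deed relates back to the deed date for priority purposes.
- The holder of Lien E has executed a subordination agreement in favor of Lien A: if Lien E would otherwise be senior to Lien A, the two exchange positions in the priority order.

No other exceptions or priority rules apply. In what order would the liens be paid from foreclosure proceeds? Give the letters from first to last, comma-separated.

D, C, B, A, E

Adjusting effective dates: E missed the 30-day window (123 days after the deed), so its recording date stands.
D, as a property-tax lien, has superpriority and ranks first.
Among the remaining liens, by effective date: C (5/5/2019), B (5/7/2019), E (3/5/2020), A (10/2/2020).
E would otherwise be senior to A, so under the subordination agreement E and A exchange positions.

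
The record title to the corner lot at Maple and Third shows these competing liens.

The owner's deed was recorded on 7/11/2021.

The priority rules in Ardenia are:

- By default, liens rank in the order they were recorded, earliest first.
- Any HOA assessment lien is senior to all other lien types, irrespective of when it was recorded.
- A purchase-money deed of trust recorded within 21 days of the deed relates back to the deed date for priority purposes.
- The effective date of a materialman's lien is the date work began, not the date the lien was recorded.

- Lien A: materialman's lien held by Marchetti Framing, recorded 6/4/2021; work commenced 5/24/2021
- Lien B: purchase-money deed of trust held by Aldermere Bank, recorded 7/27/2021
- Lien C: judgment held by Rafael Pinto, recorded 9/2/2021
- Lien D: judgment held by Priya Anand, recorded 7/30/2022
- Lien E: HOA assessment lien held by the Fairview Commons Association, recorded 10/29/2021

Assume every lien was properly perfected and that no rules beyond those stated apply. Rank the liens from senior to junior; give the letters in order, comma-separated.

E, A, B, C, D

First, effective dates: A is treated as recorded 5/24/2021, the work-commencement date; B's effective date is the deed date, 7/11/2021.
E, as an HOA assessment lien, has superpriority and ranks first.
The other liens, earliest effective date first: A (5/24/2021), B (7/11/2021), C (9/2/2021), D (7/30/2022).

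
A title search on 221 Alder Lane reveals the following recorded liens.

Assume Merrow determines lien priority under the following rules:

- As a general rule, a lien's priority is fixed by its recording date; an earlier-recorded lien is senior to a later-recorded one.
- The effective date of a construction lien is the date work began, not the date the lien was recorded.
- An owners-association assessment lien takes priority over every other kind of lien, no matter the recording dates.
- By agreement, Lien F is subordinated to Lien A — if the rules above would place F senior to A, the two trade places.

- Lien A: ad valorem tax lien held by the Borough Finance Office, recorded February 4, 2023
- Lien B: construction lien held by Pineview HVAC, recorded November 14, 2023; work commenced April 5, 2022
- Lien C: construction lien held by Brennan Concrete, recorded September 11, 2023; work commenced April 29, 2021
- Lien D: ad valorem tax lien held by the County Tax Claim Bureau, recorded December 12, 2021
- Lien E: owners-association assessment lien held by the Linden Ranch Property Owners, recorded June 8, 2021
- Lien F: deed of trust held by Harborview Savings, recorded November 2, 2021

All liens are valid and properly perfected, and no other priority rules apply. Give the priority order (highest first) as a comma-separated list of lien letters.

Adjusting effective dates: B is treated as recorded April 5, 2022, the work-commencement date; C's effective date is April 29, 2021, when work began.
E is an owners-association assessment lien and takes priority over every other lien.
Remaining liens by effective date: C (April 29, 2021), F (November 2, 2021), D (December 12, 2021), B (April 5, 2022), A (February 4, 2023).
F is senior to A before the subordination, so the two trade places.

E, C, A, D, B, F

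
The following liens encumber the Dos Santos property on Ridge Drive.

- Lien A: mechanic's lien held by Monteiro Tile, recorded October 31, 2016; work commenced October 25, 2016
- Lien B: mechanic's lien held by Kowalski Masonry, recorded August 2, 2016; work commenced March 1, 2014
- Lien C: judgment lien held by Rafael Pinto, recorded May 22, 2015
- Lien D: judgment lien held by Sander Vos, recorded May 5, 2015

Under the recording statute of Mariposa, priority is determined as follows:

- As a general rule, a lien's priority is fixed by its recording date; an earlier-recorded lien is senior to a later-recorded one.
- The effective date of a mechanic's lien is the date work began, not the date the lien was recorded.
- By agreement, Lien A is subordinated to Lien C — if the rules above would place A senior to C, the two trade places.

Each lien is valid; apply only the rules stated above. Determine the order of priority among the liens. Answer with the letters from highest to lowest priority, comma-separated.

B, D, C, A

Effective dates after the stated exceptions: A is treated as recorded October 25, 2016, the work-commencement date; B's effective date is March 1, 2014, when work began.
By effective date, earliest first: B (March 1, 2014), D (May 5, 2015), C (May 22, 2015), A (October 25, 2016).
Since A is not senior to C, the subordination leaves the order unchanged.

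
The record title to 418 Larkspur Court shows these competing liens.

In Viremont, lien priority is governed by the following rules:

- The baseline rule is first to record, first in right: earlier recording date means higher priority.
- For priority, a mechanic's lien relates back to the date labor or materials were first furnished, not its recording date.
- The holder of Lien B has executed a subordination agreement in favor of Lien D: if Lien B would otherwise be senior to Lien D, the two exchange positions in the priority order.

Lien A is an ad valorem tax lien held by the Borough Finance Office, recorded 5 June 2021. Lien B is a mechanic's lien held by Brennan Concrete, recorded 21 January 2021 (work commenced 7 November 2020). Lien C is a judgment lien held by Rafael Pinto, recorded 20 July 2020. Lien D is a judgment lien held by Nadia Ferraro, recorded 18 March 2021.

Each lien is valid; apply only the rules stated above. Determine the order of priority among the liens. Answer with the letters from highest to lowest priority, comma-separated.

Effective dates after the stated exceptions: B relates back to 7 November 2020 (work commenced).
Sorted by effective date: C (20 July 2020), B (7 November 2020), D (18 March 2021), A (5 June 2021).
B is senior to D before the subordination, so the two trade places.

C, D, B, A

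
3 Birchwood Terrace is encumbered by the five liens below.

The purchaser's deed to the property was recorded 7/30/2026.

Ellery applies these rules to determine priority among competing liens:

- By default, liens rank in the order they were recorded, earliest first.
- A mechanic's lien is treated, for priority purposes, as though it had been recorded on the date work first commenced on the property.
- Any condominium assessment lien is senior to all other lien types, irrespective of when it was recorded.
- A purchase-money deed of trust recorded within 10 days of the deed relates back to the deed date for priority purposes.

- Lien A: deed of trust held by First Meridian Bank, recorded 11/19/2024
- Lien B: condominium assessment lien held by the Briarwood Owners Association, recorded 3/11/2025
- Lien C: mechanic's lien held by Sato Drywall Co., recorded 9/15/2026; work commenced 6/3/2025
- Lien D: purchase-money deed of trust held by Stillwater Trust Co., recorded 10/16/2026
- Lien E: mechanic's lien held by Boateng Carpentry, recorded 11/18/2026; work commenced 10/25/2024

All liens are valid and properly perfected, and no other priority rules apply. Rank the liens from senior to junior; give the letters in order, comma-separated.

Effective dates after the stated exceptions: C is treated as recorded 6/3/2025, the work-commencement date; D was recorded 78 days after the deed, outside the 10-day window, so it keeps its recording date; E is treated as recorded 10/25/2024, the work-commencement date.
As a condominium assessment lien, B is senior to every other lien.
The other liens, earliest effective date first: E (10/25/2024), A (11/19/2024), C (6/3/2025), D (10/16/2026).

B, E, A, C, D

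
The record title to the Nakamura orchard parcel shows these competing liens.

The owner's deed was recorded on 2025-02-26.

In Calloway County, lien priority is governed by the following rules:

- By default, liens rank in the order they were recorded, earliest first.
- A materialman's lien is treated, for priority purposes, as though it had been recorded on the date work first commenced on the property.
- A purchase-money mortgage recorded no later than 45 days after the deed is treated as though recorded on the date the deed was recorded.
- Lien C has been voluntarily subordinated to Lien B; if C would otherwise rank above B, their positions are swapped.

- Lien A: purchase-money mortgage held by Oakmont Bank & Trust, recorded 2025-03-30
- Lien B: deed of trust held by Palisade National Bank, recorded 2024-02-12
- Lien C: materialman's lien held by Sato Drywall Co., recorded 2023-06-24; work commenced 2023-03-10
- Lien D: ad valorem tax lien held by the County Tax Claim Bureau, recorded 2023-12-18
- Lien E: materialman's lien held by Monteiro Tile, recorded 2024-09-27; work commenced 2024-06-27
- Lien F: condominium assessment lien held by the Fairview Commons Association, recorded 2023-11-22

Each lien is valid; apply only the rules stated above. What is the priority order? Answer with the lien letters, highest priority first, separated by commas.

First, effective dates: A was recorded within the 45-day window, so its effective date is the deed date 2025-02-26; C's effective date is 2023-03-10, when work began; E is treated as recorded 2024-06-27, the work-commencement date.
By effective date, earliest first: C (2023-03-10), F (2023-11-22), D (2023-12-18), B (2024-02-12), E (2024-06-27), A (2025-02-26).
C would otherwise be senior to B, so under the subordination agreement C and B exchange positions.

B, F, D, C, E, A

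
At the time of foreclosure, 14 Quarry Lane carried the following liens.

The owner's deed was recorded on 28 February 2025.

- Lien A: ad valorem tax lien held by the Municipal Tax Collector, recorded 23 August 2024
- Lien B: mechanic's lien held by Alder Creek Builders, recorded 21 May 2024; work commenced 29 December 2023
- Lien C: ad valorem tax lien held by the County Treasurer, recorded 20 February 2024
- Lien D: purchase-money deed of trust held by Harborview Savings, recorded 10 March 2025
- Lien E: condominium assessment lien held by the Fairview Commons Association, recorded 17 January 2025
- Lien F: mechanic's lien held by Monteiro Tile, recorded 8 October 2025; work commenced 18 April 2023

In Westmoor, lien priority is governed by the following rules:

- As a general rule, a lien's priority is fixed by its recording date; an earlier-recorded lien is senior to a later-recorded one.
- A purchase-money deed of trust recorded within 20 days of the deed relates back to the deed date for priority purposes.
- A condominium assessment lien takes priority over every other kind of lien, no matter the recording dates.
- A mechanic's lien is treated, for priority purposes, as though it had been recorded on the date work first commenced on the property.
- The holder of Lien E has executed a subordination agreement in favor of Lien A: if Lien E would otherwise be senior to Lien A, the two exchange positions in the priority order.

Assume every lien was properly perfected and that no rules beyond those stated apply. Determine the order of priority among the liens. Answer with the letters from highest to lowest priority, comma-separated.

A, F, B, C, E, D

Effective dates after the stated exceptions: B relates back to 29 December 2023 (work commenced); D's effective date is the deed date, 28 February 2025; F relates back to 18 April 2023 (work commenced).
As a condominium assessment lien, E is senior to every other lien.
The other liens, earliest effective date first: F (18 April 2023), B (29 December 2023), C (20 February 2024), A (23 August 2024), D (28 February 2025).
Because E would otherwise rank above A, the subordination swaps them.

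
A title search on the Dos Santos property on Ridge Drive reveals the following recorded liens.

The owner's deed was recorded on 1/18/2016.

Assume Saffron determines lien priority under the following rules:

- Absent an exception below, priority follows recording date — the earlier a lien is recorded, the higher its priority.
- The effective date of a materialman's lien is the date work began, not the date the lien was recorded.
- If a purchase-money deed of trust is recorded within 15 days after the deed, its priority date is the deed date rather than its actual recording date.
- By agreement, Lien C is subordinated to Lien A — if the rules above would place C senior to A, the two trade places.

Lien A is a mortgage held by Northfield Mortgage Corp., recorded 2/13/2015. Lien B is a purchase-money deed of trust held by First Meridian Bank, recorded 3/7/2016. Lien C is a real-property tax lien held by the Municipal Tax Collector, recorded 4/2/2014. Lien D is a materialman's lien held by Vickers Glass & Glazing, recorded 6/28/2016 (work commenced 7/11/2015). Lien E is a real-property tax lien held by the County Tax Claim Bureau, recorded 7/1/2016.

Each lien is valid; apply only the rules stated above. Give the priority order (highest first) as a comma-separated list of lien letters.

A, C, D, B, E

Effective dates: B missed the 15-day window (49 days after the deed), so its recording date stands; D relates back to 7/11/2015 (work commenced).
By effective date: C (4/2/2014), A (2/13/2015), D (7/11/2015), B (3/7/2016), E (7/1/2016).
Because C would otherwise rank above A, the subordination swaps them.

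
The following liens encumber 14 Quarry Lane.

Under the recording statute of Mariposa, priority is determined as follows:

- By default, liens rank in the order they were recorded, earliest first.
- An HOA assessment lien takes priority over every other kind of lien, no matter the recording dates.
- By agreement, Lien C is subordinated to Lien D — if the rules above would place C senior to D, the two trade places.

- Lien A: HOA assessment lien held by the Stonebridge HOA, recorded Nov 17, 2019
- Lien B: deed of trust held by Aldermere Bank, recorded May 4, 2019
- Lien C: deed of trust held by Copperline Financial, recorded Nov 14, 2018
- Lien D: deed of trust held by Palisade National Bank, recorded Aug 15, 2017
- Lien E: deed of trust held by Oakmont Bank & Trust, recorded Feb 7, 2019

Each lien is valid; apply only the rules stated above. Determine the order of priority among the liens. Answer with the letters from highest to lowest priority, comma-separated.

A, D, C, E, B

A is an HOA assessment lien, so it outranks all other liens regardless of date.
The other liens, earliest effective date first: D (Aug 15, 2017), C (Nov 14, 2018), E (Feb 7, 2019), B (May 4, 2019).
C already ranks below D; the subordination has no effect.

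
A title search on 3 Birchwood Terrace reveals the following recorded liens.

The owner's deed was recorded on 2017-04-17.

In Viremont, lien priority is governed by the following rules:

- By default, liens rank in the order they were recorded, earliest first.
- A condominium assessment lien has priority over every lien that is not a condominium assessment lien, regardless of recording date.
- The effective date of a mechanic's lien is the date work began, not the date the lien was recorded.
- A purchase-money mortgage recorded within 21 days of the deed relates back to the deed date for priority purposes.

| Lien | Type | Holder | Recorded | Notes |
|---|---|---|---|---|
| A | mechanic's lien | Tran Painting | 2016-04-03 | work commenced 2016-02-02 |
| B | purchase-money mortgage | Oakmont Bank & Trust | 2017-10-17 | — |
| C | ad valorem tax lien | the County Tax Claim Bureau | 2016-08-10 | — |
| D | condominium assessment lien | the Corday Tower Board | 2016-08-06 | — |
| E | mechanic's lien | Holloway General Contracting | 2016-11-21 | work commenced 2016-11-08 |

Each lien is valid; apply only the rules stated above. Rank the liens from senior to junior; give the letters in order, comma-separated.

Effective dates: A relates back to 2016-02-02 (work commenced); B was recorded 183 days after the deed, outside the 21-day window, so it keeps its recording date; E relates back to 2016-11-08 (work commenced).
As a condominium assessment lien, D is senior to every other lien.
Remaining liens by effective date: A (2016-02-02), C (2016-08-10), E (2016-11-08), B (2017-10-17).

D, A, C, E, B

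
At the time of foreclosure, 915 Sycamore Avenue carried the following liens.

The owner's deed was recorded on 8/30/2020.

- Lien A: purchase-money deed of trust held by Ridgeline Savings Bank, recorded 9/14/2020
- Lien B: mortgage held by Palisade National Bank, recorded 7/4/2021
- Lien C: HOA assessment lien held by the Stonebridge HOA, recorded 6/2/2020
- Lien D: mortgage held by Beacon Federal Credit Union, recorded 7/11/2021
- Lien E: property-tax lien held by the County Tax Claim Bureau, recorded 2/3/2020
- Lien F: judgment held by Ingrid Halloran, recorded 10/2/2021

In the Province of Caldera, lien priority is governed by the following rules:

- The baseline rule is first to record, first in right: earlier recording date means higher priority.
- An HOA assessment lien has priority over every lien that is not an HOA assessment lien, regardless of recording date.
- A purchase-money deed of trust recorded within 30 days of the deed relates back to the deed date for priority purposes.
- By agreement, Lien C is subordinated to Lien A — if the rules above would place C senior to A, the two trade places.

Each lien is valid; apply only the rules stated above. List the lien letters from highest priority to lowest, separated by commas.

Effective dates: A was recorded within the 30-day window, so its effective date is the deed date 8/30/2020.
C is an HOA assessment lien and takes priority over every other lien.
Ordering the rest by effective date: E (2/3/2020), A (8/30/2020), B (7/4/2021), D (7/11/2021), F (10/2/2021).
The subordination applies — C was senior to A — so C and A swap.

A, E, C, B, D, F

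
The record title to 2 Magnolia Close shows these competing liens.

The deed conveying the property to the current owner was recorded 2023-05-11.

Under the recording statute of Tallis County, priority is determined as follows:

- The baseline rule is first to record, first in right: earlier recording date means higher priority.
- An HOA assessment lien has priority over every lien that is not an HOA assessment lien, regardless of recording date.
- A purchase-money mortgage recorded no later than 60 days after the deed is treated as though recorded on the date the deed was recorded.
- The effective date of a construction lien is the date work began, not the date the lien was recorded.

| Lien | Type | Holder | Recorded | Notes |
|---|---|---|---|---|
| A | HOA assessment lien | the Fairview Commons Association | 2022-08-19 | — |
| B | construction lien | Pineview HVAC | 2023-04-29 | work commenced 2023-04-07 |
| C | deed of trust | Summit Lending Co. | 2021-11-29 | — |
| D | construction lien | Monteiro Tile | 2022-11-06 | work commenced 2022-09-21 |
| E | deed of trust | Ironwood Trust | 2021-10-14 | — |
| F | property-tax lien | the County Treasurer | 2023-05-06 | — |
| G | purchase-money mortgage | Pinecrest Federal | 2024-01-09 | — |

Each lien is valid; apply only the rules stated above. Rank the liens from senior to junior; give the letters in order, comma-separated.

Effective dates: B's effective date is 2023-04-07, when work began; D is treated as recorded 2022-09-21, the work-commencement date; G was recorded 243 days after the deed — beyond 60 days — so no relation-back applies.
A, as an HOA assessment lien, has superpriority and ranks first.
The other liens, earliest effective date first: E (2021-10-14), C (2021-11-29), D (2022-09-21), B (2023-04-07), F (2023-05-06), G (2024-01-09).

A, E, C, D, B, F, G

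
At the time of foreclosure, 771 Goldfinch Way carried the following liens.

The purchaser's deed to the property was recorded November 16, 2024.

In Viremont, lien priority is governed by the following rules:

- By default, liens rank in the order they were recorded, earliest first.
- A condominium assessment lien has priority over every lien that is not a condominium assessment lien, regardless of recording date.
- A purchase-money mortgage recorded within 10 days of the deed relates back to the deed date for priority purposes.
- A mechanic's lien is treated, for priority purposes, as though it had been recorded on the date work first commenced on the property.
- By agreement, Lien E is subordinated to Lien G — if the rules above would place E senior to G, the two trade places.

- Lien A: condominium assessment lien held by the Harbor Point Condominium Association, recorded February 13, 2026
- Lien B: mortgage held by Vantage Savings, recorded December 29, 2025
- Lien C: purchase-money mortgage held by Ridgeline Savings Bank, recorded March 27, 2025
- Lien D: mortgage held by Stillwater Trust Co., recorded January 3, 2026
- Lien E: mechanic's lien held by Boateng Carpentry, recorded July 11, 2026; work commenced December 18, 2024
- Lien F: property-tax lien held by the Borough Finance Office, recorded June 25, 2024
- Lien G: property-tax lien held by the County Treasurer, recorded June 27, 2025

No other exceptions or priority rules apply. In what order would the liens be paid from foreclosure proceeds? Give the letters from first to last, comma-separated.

Adjusting effective dates: C missed the 10-day window (131 days after the deed), so its recording date stands; E relates back to December 18, 2024 (work commenced).
A is a condominium assessment lien, so it outranks all other liens regardless of date.
Ordering the rest by effective date: F (June 25, 2024), E (December 18, 2024), C (March 27, 2025), G (June 27, 2025), B (December 29, 2025), D (January 3, 2026).
E would otherwise be senior to G, so under the subordination agreement E and G exchange positions.

A, F, G, C, E, B, D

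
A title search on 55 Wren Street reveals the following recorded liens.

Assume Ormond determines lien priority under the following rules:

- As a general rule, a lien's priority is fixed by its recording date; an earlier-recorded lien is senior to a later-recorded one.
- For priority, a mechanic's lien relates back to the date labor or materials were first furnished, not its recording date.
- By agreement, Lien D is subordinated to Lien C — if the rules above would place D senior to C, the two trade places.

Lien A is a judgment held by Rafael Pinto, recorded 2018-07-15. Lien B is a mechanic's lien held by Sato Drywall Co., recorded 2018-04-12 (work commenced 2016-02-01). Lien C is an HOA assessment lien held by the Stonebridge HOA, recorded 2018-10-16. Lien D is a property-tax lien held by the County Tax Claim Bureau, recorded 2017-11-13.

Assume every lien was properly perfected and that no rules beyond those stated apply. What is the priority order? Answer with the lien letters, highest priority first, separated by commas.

Adjusting effective dates: B relates back to 2016-02-01 (work commenced).
Sorted by effective date: B (2016-02-01), D (2017-11-13), A (2018-07-15), C (2018-10-16).
D is senior to C before the subordination, so the two trade places.

B, C, A, D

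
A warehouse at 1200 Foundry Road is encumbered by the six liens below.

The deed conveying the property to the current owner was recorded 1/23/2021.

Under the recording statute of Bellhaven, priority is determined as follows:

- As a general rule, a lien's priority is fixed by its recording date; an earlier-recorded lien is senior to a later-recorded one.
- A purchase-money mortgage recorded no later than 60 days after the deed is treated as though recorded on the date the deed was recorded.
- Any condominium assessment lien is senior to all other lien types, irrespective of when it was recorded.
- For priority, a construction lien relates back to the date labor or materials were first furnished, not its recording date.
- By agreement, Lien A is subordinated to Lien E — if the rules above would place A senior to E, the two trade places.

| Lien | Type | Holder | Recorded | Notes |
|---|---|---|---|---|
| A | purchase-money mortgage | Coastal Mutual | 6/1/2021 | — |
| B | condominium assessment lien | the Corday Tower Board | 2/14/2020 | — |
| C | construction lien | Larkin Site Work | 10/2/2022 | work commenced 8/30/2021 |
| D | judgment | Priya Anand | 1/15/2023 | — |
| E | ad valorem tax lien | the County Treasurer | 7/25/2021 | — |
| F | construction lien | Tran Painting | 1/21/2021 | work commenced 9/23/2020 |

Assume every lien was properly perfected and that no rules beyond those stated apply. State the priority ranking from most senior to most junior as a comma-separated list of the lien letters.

Adjusting effective dates: A was recorded 129 days after the deed — beyond 60 days — so no relation-back applies; C relates back to 8/30/2021 (work commenced); F is treated as recorded 9/23/2020, the work-commencement date.
B is a condominium assessment lien and takes priority over every other lien.
Remaining liens by effective date: F (9/23/2020), A (6/1/2021), E (7/25/2021), C (8/30/2021), D (1/15/2023).
A would otherwise be senior to E, so under the subordination agreement A and E exchange positions.

B, F, E, A, C, D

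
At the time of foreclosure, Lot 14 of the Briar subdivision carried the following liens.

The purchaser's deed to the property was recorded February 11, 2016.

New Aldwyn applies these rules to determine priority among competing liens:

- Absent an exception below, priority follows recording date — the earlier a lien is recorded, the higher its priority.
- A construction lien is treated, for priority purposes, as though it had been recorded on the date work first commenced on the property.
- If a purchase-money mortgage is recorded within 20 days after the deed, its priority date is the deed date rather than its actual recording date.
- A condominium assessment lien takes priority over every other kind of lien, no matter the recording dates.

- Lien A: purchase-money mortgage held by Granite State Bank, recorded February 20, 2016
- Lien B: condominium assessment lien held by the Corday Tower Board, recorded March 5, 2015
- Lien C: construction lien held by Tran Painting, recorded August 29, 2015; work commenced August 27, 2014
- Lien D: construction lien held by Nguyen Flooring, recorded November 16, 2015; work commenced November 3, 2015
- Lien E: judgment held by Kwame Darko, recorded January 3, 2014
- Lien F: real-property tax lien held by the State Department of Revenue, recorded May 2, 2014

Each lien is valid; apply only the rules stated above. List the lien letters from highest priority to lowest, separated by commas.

B, E, F, C, D, A

Adjusting effective dates: A's effective date is the deed date, February 11, 2016; C relates back to August 27, 2014 (work commenced); D relates back to November 3, 2015 (work commenced).
B, as a condominium assessment lien, has superpriority and ranks first.
Ordering the rest by effective date: E (January 3, 2014), F (May 2, 2014), C (August 27, 2014), D (November 3, 2015), A (February 11, 2016).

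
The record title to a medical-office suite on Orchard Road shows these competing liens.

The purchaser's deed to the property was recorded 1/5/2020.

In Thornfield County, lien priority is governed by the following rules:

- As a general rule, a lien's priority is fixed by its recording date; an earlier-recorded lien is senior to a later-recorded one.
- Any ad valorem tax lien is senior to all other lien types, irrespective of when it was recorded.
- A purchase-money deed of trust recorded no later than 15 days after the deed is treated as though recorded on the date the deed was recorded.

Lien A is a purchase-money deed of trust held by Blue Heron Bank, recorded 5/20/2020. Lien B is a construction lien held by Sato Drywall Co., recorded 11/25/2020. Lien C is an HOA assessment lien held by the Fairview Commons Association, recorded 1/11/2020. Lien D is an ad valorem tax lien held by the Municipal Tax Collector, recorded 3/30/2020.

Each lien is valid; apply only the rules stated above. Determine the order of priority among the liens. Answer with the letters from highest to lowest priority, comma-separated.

D, C, A, B

Effective dates after the stated exceptions: A missed the 15-day window (136 days after the deed), so its recording date stands.
D, as an ad valorem tax lien, has superpriority and ranks first.
The other liens, earliest effective date first: C (1/11/2020), A (5/20/2020), B (11/25/2020).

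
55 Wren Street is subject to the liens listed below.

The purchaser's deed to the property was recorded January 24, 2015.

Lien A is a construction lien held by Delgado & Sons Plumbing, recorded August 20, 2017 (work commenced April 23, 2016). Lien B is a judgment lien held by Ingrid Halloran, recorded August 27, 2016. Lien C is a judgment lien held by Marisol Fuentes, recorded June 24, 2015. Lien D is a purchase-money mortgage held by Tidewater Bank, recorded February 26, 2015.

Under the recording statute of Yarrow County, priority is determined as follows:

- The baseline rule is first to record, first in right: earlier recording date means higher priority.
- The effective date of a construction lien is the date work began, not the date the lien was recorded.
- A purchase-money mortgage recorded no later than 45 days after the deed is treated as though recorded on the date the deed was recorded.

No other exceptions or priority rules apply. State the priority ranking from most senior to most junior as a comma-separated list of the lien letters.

First, effective dates: A relates back to April 23, 2016 (work commenced); D was recorded within the 45-day window, so its effective date is the deed date January 24, 2015.
Sorted by effective date: D (January 24, 2015), C (June 24, 2015), A (April 23, 2016), B (August 27, 2016).

D, C, A, B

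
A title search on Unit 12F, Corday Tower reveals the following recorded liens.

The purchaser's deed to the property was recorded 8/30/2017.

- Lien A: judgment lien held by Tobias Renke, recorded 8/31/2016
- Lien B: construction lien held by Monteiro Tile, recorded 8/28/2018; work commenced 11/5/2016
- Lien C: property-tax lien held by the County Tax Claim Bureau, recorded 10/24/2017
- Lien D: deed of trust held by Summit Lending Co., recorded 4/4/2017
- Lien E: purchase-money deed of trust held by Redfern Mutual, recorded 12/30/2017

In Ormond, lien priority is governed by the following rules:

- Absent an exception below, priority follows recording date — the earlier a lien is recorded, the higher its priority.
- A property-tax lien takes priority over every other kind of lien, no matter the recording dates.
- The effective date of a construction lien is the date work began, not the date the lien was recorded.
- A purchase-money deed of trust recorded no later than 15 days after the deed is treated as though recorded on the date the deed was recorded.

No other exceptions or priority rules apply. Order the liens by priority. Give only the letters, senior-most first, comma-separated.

C, A, B, D, E

First, effective dates: B's effective date is 11/5/2016, when work began; E missed the 15-day window (122 days after the deed), so its recording date stands.
C, as a property-tax lien, has superpriority and ranks first.
Ordering the rest by effective date: A (8/31/2016), B (11/5/2016), D (4/4/2017), E (12/30/2017).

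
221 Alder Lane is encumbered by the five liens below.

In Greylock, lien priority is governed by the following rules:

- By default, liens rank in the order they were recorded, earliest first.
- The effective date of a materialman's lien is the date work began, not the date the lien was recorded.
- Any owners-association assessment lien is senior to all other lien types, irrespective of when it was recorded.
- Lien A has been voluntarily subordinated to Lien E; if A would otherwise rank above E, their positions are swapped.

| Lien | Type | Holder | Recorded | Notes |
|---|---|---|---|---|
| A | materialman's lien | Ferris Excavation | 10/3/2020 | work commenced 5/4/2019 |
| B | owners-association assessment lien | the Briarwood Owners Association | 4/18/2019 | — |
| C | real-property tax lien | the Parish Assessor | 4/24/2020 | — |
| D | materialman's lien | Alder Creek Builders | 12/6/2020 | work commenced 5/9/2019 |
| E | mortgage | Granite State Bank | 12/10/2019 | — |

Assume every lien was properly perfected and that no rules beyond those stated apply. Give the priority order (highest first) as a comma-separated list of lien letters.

B, E, D, A, C

First, effective dates: A is treated as recorded 5/4/2019, the work-commencement date; D relates back to 5/9/2019 (work commenced).
B is an owners-association assessment lien, so it outranks all other liens regardless of date.
Ordering the rest by effective date: A (5/4/2019), D (5/9/2019), E (12/10/2019), C (4/24/2020).
The subordination applies — A was senior to E — so A and E swap.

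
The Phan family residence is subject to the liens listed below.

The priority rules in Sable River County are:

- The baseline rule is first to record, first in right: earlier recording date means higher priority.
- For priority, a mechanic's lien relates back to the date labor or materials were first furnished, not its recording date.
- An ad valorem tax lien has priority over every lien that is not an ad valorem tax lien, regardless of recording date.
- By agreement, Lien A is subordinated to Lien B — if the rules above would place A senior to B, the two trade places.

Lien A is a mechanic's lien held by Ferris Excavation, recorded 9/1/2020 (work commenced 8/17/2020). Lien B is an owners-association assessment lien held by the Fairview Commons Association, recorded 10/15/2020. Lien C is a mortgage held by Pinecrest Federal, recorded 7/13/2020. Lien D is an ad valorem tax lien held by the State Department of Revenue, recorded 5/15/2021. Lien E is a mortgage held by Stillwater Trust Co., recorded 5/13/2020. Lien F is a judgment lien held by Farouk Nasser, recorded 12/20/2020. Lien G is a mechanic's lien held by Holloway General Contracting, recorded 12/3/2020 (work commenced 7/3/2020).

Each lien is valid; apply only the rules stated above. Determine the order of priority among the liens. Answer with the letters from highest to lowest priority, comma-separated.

Adjusting effective dates: A is treated as recorded 8/17/2020, the work-commencement date; G is treated as recorded 7/3/2020, the work-commencement date.
D is an ad valorem tax lien and takes priority over every other lien.
Remaining liens by effective date: E (5/13/2020), G (7/3/2020), C (7/13/2020), A (8/17/2020), B (10/15/2020), F (12/20/2020).
A is senior to B before the subordination, so the two trade places.

D, E, G, C, B, A, F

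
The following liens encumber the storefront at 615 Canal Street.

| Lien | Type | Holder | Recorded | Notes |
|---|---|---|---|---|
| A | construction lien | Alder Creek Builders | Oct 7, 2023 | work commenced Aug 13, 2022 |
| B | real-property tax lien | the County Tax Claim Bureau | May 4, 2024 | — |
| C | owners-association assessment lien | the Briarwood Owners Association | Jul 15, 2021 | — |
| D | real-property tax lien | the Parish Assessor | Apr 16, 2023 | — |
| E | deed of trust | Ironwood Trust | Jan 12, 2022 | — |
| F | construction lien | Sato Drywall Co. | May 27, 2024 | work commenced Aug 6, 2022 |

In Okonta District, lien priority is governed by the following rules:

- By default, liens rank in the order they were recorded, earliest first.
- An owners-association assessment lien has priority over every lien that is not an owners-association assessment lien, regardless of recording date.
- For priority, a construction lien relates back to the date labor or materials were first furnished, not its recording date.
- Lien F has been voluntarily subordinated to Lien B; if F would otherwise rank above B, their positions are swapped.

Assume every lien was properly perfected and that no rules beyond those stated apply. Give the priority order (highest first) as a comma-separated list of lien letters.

C, E, B, A, D, F

Adjusting effective dates: A relates back to Aug 13, 2022 (work commenced); F relates back to Aug 6, 2022 (work commenced).
C is an owners-association assessment lien and takes priority over every other lien.
Among the remaining liens, by effective date: E (Jan 12, 2022), F (Aug 6, 2022), A (Aug 13, 2022), D (Apr 16, 2023), B (May 4, 2024).
The subordination applies — F was senior to B — so F and B swap.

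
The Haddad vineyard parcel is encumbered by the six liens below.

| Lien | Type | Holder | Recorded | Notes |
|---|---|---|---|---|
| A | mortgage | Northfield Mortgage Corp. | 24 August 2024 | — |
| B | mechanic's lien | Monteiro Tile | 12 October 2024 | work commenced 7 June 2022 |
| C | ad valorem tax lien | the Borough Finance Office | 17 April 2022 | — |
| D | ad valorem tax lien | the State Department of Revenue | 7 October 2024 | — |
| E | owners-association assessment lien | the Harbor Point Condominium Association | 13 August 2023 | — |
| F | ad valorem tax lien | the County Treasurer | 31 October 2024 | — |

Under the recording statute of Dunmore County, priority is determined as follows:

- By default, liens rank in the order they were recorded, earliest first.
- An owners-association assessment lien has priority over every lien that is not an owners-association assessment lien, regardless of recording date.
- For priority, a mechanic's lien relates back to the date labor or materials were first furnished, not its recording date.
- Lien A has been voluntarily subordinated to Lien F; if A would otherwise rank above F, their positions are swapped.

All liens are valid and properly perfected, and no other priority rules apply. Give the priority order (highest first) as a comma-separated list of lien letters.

Effective dates after the stated exceptions: B is treated as recorded 7 June 2022, the work-commencement date.
E, as an owners-association assessment lien, has superpriority and ranks first.
The other liens, earliest effective date first: C (17 April 2022), B (7 June 2022), A (24 August 2024), D (7 October 2024), F (31 October 2024).
A is senior to F before the subordination, so the two trade places.

E, C, B, F, D, A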